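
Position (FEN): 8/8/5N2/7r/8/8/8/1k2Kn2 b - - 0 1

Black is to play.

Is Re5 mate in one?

no

After Re5: white king on e1; in check: yes, from the black rook on e5.
White has 4 legal replies: Kf2, Kxf1, Kd1, Ne4.
In check but a legal move exists → not checkmate.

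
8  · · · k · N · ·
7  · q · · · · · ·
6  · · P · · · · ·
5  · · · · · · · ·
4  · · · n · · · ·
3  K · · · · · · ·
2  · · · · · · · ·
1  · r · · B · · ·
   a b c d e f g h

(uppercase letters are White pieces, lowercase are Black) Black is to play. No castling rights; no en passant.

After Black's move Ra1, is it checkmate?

After Ra1: white king on a3; in check: yes, from the black rook on a1.
King squares — a2: attacked by Ra1; b2: attacked by Qb7; b3: attacked by Nd4; a4: attacked by Ra1; b4: attacked by Qb7.
White has no legal moves → checkmate.

yes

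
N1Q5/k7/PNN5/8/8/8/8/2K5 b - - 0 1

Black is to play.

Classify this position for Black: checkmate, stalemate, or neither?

Black to move; black king on a7.
In check: yes, from the white knight on c6.
King squares — a6: attacked by Qc8; b6: attacked by Na8; b7: attacked by Pa6; a8: attacked by Nb6; b8: attacked by Nc6.
Legal moves for Black: none.
In check with no legal moves → checkmate.

checkmate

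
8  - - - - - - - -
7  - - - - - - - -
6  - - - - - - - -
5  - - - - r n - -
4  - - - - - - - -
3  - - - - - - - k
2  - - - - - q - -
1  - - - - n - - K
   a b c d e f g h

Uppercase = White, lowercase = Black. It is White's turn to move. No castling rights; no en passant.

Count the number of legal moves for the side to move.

0

White to move; king on h1.
In check: no.
Legal moves: none.
Count: 0.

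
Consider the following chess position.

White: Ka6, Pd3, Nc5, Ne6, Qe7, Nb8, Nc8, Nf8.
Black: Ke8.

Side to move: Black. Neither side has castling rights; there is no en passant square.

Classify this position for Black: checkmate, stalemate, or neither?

Black to move; black king on e8.
In check: yes, from the white queen on e7.
King squares — d7: attacked by Nc5; e7: attacked by Nc8; f7: attacked by Qe7; d8: attacked by Ne6; f8: attacked by Ne6.
Legal moves for Black: none.
In check with no legal moves → checkmate.

checkmate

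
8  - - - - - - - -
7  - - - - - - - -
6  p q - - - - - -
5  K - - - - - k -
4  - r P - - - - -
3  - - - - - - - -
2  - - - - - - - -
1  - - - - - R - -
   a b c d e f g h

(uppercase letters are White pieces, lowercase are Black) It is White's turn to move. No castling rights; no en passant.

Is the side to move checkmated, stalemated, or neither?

White to move; white king on a5.
In check: yes, from the black queen on b6.
King squares — a4: attacked by Rb4; b4: attacked by Qb6; b5: attacked by Rb4; a6: attacked by Qb6; b6: attacked by Rb4.
Legal moves for White: none.
In check with no legal moves → checkmate.

checkmate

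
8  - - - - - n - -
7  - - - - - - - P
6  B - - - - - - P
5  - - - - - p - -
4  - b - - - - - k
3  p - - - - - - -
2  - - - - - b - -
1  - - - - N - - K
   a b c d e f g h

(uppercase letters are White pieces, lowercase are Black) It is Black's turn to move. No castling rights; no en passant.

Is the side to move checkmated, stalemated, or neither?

Black to move; black king on h4.
In check: no.
Legal moves for Black include: Nxh7, Nd7, Ng6, Ne6, Kh5, Kg5, Kg4, Kh3, Kg3, Be7, Bd6, Bbc5, Ba5, Bc3, Bd2, Bbxe1, Ba7, Bb6, ... (list truncated; more exist).
Black has legal moves and is not in check → neither.

neither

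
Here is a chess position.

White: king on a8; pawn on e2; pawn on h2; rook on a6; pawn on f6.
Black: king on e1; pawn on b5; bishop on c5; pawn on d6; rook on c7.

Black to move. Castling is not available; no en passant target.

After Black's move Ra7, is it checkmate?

After Ra7: white king on a8; in check: yes, from the black rook on a7.
White has 2 legal replies: Kb8, Rxa7.
In check but a legal move exists → not checkmate.

no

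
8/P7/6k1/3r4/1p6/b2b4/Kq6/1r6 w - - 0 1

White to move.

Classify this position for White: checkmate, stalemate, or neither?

checkmate

White to move; white king on a2.
In check: yes, from the black queen on b2.
King squares — a1: attacked by Rb1; b1: attacked by Qb2; b2: attacked by Rb1; a3: attacked by Qb2; b3: attacked by Qb2.
Legal moves for White: none.
In check with no legal moves → checkmate.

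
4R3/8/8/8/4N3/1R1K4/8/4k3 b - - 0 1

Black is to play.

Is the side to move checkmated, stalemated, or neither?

Black to move; black king on e1.
In check: no.
Legal moves for Black: Kf1, Kd1.
Black has 2 legal moves and is not in check → neither.

neither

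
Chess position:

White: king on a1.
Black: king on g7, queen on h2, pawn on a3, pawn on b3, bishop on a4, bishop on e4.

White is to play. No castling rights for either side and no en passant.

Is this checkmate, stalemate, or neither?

stalemate

White to move; white king on a1.
In check: no.
King squares — b1: attacked by Be4; a2: attacked by Qh2; b2: attacked by Qh2.
Legal moves for White: none.
Not in check and no legal moves → stalemate.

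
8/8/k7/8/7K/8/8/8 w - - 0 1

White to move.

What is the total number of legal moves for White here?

5

White to move; king on h4.
In check: no.
Legal moves: Kh5, Kg5, Kg4, Kh3, Kg3.
Count: 5.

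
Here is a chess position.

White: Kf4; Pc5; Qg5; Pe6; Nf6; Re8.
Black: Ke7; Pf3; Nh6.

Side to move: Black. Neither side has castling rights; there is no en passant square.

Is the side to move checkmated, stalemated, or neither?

Black to move; black king on e7.
In check: yes, from the white rook on e8.
King squares — d6: attacked by Pc5; e6: attacked by Re8; f6: attacked by Qg5; d7: attacked by Pe6; f7: attacked by Pe6; d8: attacked by Re8; e8: attacked by Nf6; f8: attacked by Re8.
Legal moves for Black: none.
In check with no legal moves → checkmate.

checkmate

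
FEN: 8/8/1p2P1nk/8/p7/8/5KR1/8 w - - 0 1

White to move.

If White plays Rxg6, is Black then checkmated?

After Rxg6: black king on h6; in check: yes, from the white rook on g6.
Black has 3 legal replies: Kh7, Kxg6, Kh5.
In check but a legal move exists → not checkmate.

no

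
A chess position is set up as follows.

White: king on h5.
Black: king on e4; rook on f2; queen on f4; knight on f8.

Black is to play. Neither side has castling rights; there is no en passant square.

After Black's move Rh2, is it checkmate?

After Rh2: white king on h5; in check: yes, from the black rook on h2.
King squares — g4: attacked by Qf4; h4: attacked by Rh2; g5: attacked by Qf4; g6: attacked by Nf8; h6: attacked by Rh2.
White has no legal moves → checkmate.

yes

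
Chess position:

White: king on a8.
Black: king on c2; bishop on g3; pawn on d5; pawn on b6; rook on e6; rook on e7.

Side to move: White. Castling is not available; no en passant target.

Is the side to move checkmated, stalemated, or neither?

stalemate

White to move; white king on a8.
In check: no.
King squares — a7: attacked by Re7; b7: attacked by Re7; b8: attacked by Bg3.
Legal moves for White: none.
Not in check and no legal moves → stalemate.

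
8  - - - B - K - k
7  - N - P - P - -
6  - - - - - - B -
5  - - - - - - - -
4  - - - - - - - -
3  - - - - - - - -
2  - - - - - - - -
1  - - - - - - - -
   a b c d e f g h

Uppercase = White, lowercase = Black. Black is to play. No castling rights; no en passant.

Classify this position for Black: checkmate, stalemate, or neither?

stalemate

Black to move; black king on h8.
In check: no.
King squares — g7: attacked by Kf8; h7: attacked by Bg6; g8: attacked by Pf7.
Legal moves for Black: none.
Not in check and no legal moves → stalemate.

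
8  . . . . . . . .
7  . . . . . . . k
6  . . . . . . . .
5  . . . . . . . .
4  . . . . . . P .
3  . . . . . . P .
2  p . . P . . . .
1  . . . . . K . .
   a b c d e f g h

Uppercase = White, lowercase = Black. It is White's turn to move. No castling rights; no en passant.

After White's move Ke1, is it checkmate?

After Ke1: black king on h7; in check: no.
Black is not in check, so this cannot be checkmate.

no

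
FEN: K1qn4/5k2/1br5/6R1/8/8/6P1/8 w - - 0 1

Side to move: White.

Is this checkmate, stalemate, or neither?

checkmate

White to move; white king on a8.
In check: yes, from the black queen on c8.
King squares — a7: attacked by Bb6; b7: attacked by Qc8; b8: attacked by Qc8.
Legal moves for White: none.
In check with no legal moves → checkmate.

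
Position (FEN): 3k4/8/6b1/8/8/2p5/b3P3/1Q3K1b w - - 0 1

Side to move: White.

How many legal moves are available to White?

22

White to move; king on f1.
In check: no.
Legal moves: Kf2, Kg1, Ke1, Qb8+, Qb7, Qxg6, Qb6+, Qf5, Qb5, Qe4, Qb4, Qd3+, Qb3, Qc2, Qb2, Qxa2, Qe1, Qd1+, Qc1, Qa1, e3, e4.
Count: 22.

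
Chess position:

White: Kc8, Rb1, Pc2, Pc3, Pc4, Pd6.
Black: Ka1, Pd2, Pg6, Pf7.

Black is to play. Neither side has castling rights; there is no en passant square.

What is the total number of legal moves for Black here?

Black to move; king on a1.
In check: yes, from the white rook on b1.
Legal moves: Ka2, Kxb1.
Count: 2.

2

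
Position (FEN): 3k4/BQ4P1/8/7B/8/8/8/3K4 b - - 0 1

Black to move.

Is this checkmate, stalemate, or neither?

stalemate

Black to move; black king on d8.
In check: no.
King squares — c7: attacked by Qb7; d7: attacked by Qb7; e7: attacked by Qb7; c8: attacked by Qb7; e8: attacked by Bh5.
Legal moves for Black: none.
Not in check and no legal moves → stalemate.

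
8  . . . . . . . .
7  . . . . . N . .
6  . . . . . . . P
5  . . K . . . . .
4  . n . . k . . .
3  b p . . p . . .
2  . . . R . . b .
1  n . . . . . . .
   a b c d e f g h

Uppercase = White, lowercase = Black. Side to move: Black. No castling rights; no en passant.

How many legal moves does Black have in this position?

Black to move; king on e4.
In check: no.
Legal moves: Kf5, Kf4, Kf3, Nc6+, Na6+, Nd5+, Nd3+, Nbc2+, Na2+, Bb2, Bc1, Bh3, Bf3, Bh1, Bf1, Nac2, exd2, e2, b2.
Count: 19.

19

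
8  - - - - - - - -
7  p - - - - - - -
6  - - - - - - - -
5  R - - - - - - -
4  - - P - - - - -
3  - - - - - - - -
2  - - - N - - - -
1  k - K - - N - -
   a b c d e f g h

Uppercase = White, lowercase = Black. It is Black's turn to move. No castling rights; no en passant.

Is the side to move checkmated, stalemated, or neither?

checkmate

Black to move; black king on a1.
In check: yes, from the white rook on a5.
King squares — b1: attacked by Kc1; a2: attacked by Ra5; b2: attacked by Kc1.
Legal moves for Black: none.
In check with no legal moves → checkmate.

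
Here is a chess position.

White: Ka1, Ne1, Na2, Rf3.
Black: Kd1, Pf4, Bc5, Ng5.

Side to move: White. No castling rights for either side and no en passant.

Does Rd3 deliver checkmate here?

no

After Rd3: black king on d1; in check: yes, from the white rook on d3.
Black has 2 legal replies: Ke2, Kxe1.
In check but a legal move exists → not checkmate.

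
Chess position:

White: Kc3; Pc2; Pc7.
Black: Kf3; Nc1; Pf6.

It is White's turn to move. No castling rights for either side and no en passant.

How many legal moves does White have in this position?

9

White to move; king on c3.
In check: no.
Legal moves: Kd4, Kc4, Kb4, Kd2, Kb2, c8=Q, c8=R, c8=B, c8=N.
Count: 9.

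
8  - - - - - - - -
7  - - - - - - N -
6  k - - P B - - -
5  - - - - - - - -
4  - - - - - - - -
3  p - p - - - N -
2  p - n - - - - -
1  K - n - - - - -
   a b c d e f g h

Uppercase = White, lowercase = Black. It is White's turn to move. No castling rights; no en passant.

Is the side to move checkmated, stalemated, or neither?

White to move; white king on a1.
In check: yes, from the black knight on c2.
King squares — b1: attacked by Pa2; a2: attacked by Nc1; b2: attacked by Pa3.
Legal moves for White: none.
In check with no legal moves → checkmate.

checkmate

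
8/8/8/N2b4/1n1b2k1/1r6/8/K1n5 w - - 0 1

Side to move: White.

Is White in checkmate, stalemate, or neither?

White to move; white king on a1.
In check: yes, from the black bishop on d4.
King squares — b1: attacked by Rb3; a2: attacked by Nc1; b2: attacked by Rb3.
Legal moves for White: none.
In check with no legal moves → checkmate.

checkmate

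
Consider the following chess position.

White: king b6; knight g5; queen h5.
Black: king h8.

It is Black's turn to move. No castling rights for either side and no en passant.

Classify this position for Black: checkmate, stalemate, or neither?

Black to move; black king on h8.
In check: yes, from the white queen on h5.
Legal moves for Black: Kg8, Kg7.
Black is in check but has 2 legal moves → neither.

neither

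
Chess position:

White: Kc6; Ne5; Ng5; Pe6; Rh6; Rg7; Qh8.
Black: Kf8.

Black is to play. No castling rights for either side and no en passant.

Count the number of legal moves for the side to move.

Black to move; king on f8.
In check: yes, from the white queen on h8.
Legal moves: none.
Count: 0.

0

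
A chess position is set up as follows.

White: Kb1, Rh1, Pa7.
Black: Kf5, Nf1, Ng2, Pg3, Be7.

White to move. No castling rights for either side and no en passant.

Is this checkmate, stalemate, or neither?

neither

White to move; white king on b1.
In check: no.
Legal moves for White: Rh8, Rh7, Rh6, Rh5+, Rh4, Rh3, Rh2, Rg1, Rxf1+, Kc2, Kb2, Ka2, Kc1, Ka1, a8=Q, a8=R, a8=B, a8=N.
White has 18 legal moves and is not in check → neither.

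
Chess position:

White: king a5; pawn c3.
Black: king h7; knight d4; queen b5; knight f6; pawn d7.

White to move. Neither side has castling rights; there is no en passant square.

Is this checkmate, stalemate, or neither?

White to move; white king on a5.
In check: yes, from the black queen on b5.
King squares — a4: attacked by Qb5; b4: attacked by Qb5; b5: attacked by Nd4; a6: attacked by Qb5; b6: attacked by Qb5.
Legal moves for White: none.
In check with no legal moves → checkmate.

checkmate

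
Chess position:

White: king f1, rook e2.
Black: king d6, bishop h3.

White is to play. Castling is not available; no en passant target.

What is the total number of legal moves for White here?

4

White to move; king on f1.
In check: yes, from the black bishop on h3.
Legal moves: Kf2, Kg1, Ke1, Rg2.
Count: 4.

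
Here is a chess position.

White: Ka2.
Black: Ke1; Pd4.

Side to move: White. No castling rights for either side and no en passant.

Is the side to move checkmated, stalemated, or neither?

neither

White to move; white king on a2.
In check: no.
Legal moves for White: Kb3, Ka3, Kb2, Kb1, Ka1.
White has 5 legal moves and is not in check → neither.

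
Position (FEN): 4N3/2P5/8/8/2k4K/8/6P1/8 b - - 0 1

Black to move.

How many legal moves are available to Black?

Black to move; king on c4.
In check: no.
Legal moves: Kd5, Kc5, Kb5, Kd4, Kb4, Kd3, Kc3, Kb3.
Count: 8.

8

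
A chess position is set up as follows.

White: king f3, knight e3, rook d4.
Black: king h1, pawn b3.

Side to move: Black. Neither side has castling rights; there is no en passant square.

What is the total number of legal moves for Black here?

3

Black to move; king on h1.
In check: no.
Legal moves: Kh2, Kg1, b2.
Count: 3.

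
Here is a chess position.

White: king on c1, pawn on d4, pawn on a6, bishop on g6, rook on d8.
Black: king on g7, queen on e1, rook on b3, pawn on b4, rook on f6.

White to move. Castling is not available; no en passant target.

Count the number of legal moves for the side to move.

White to move; king on c1.
In check: yes, from the black queen on e1.
Legal moves: Kc2.
Count: 1.

1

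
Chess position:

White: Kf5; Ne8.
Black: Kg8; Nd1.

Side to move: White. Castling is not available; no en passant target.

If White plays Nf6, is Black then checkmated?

After Nf6: black king on g8; in check: yes, from the white knight on f6.
Black has 4 legal replies: Kh8, Kf8, Kg7, Kf7.
In check but a legal move exists → not checkmate.

no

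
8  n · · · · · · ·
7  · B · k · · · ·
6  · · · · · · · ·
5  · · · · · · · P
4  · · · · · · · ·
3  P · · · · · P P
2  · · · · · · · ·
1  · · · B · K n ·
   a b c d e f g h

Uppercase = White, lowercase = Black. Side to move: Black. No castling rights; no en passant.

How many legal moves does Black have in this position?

11

Black to move; king on d7.
In check: no.
Legal moves: Nc7, Nb6, Ke8, Kd8, Ke7, Kc7, Ke6, Kd6, Nxh3, Nf3, Ne2.
Count: 11.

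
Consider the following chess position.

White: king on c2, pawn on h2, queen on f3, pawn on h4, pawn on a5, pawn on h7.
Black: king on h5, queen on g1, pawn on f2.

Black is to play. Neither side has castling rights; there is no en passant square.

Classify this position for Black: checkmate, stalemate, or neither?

Black to move; black king on h5.
In check: yes, from the white queen on f3.
King squares — g4: attacked by Qf3; h4: available; g5: attacked by Ph4; g6: available; h6: available.
Legal moves for Black: Kh6, Kg6, Kxh4, Qg4.
Black is in check but has 4 legal moves → neither.

neither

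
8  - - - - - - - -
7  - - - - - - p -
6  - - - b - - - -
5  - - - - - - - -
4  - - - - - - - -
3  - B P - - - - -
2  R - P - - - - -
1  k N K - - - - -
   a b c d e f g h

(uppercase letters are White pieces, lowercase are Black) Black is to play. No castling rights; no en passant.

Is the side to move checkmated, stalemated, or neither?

checkmate

Black to move; black king on a1.
In check: yes, from the white rook on a2.
King squares — b1: attacked by Kc1; a2: attacked by Bb3; b2: attacked by Kc1.
Legal moves for Black: none.
In check with no legal moves → checkmate.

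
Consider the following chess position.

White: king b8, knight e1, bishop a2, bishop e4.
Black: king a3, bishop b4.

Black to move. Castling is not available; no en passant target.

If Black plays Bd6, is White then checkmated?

After Bd6: white king on b8; in check: yes, from the black bishop on d6.
White has 4 legal replies: Kc8, Ka8, Kb7, Ka7.
In check but a legal move exists → not checkmate.

no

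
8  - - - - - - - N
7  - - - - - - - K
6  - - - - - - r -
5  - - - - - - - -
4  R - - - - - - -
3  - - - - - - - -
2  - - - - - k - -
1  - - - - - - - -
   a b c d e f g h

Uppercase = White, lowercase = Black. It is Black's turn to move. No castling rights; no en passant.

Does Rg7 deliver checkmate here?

After Rg7: white king on h7; in check: yes, from the black rook on g7.
White has 2 legal replies: Kxg7, Kh6.
In check but a legal move exists → not checkmate.

no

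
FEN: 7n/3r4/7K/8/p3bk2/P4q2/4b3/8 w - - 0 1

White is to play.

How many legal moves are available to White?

White to move; king on h6.
In check: no.
Legal moves: none.
Count: 0.

0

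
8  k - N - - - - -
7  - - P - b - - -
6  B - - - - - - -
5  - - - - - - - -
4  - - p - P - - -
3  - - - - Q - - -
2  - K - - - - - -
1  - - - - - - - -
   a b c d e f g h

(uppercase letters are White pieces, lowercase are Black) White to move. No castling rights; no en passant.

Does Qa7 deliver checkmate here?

After Qa7: black king on a8; in check: yes, from the white queen on a7.
King squares — a7: attacked by Nc8; b7: attacked by Ba6; b8: attacked by Qa7.
Black has no legal moves → checkmate.

yes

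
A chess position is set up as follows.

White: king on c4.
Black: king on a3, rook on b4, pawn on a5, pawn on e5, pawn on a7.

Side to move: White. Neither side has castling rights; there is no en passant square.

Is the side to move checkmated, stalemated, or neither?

White to move; white king on c4.
In check: yes, from the black rook on b4.
King squares — b3: attacked by Ka3; c3: available; d3: available; b4: attacked by Ka3; d4: attacked by Rb4; b5: attacked by Rb4; c5: available; d5: available.
Legal moves for White: Kd5, Kc5, Kd3, Kc3.
White is in check but has 4 legal moves → neither.

neither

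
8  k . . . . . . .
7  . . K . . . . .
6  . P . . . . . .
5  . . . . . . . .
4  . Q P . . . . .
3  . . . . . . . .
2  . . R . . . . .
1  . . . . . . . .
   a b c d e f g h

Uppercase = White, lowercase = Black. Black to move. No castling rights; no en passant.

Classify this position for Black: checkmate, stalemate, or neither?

stalemate

Black to move; black king on a8.
In check: no.
King squares — a7: attacked by Pb6; b7: attacked by Kc7; b8: attacked by Kc7.
Legal moves for Black: none.
Not in check and no legal moves → stalemate.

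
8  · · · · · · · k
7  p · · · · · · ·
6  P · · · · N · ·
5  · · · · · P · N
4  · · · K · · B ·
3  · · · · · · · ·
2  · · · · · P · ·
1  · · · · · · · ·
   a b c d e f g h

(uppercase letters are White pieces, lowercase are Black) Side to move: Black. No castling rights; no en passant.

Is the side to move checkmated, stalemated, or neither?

stalemate

Black to move; black king on h8.
In check: no.
King squares — g7: attacked by Nh5; h7: attacked by Nf6; g8: attacked by Nf6.
Legal moves for Black: none.
Not in check and no legal moves → stalemate.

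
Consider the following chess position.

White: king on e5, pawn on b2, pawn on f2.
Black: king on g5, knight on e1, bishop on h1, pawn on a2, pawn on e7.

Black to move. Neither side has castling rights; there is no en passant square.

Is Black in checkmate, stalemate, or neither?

Black to move; black king on g5.
In check: no.
Legal moves for Black include: Kh6, Kg6, Kh5, Kh4, Kg4, Ba8, Bb7, Bc6, Bd5, Be4, Bf3, Bg2, Nf3+, Nd3+, Ng2, Nc2, e6, a1=Q, ... (list truncated; more exist).
Black has legal moves and is not in check → neither.

neither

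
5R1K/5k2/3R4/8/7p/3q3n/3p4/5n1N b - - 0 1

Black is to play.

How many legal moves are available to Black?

Black to move; king on f7.
In check: yes, from the white rook on f8.
Legal moves: Kxf8, Ke7.
Count: 2.

2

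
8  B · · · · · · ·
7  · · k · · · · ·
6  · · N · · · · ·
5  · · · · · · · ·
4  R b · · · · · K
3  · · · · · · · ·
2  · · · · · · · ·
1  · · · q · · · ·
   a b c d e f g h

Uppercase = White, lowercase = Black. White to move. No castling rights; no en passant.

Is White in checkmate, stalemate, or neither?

White to move; white king on h4.
In check: no.
Legal moves for White include: Bb7, Nd8, Nb8, Ne7, Na7, Ne5, Na5, Nd4, Nxb4, Kg5, Kh3, Kg3, Ra7+, Ra6, Ra5, Rxb4, Ra3, Ra2, ... (list truncated; more exist).
White has legal moves and is not in check → neither.

neither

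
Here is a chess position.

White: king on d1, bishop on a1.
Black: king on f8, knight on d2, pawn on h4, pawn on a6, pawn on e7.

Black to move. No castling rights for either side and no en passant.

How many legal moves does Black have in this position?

Black to move; king on f8.
In check: no.
Legal moves: Kg8, Ke8, Kf7, Ne4, Nc4, Nf3, Nb3, Nf1, Nb1, e6, a5, h3, e5.
Count: 13.

13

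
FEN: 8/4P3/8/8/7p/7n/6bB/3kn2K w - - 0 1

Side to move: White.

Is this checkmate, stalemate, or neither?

White to move; white king on h1.
In check: yes, from the black bishop on g2.
King squares — g1: attacked by Nh3; g2: attacked by Ne1; h2: own bishop.
Legal moves for White: none.
In check with no legal moves → checkmate.

checkmate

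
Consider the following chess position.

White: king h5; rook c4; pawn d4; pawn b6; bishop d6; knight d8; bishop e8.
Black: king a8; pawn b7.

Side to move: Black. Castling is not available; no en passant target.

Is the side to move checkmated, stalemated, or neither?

stalemate

Black to move; black king on a8.
In check: no.
King squares — a7: attacked by Pb6; b7: own pawn; b8: attacked by Bd6.
Legal moves for Black: none.
Not in check and no legal moves → stalemate.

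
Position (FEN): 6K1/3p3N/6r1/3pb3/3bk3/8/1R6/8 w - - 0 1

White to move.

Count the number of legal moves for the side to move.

White to move; king on g8.
In check: yes, from the black rook on g6.
Legal moves: Kf8, Kf7.
Count: 2.

2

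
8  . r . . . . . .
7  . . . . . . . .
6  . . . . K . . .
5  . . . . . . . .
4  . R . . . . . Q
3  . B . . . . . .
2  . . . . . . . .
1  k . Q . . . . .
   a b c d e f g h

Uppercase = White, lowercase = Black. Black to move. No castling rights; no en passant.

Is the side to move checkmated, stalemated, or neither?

Black to move; black king on a1.
In check: yes, from the white queen on c1.
King squares — b1: attacked by Qc1; a2: attacked by Bb3; b2: attacked by Qc1.
Legal moves for Black: none.
In check with no legal moves → checkmate.

checkmate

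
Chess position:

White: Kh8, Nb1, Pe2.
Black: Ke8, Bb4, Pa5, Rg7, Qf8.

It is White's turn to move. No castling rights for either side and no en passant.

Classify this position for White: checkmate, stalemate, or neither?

White to move; white king on h8.
In check: yes, from the black queen on f8.
King squares — g7: attacked by Qf8; h7: attacked by Rg7; g8: attacked by Rg7.
Legal moves for White: none.
In check with no legal moves → checkmate.

checkmate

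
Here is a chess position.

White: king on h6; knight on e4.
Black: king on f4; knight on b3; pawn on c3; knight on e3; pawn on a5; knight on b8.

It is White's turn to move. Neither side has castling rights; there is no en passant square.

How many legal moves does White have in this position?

White to move; king on h6.
In check: no.
Legal moves: Kh7, Kg7, Kg6, Kh5, Nf6, Nd6, Ng5, Nc5, Ng3, Nxc3, Nf2, Nd2.
Count: 12.

12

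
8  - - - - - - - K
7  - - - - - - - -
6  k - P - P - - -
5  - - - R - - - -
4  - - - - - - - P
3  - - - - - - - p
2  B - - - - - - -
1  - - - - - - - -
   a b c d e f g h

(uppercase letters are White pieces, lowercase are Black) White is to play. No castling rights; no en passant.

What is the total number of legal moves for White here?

White to move; king on h8.
In check: no.
Legal moves: Kg8, Kh7, Kg7, Rd8, Rd7, Rd6, Rh5, Rg5, Rf5, Re5, Rc5, Rb5, Ra5+, Rd4, Rd3, Rd2, Rd1, Bc4+, Bb3, Bb1, e7, c7, h5.
Count: 23.

23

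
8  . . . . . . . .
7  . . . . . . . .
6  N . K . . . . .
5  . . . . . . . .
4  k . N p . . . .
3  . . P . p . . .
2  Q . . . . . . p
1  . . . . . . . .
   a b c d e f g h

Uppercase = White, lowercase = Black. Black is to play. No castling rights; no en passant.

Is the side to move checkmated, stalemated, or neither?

Black to move; black king on a4.
In check: yes, from the white queen on a2.
King squares — a3: attacked by Qa2; b3: attacked by Qa2; b4: attacked by Pc3; a5: attacked by Qa2; b5: attacked by Kc6.
Legal moves for Black: none.
In check with no legal moves → checkmate.

checkmate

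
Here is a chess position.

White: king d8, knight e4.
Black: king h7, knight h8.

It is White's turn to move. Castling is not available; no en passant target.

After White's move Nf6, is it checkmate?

After Nf6: black king on h7; in check: yes, from the white knight on f6.
Black has 3 legal replies: Kg7, Kh6, Kg6.
In check but a legal move exists → not checkmate.

no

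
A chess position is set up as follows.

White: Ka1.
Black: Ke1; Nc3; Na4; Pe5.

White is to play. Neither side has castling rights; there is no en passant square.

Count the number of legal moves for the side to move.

White to move; king on a1.
In check: no.
Legal moves: none.
Count: 0.

0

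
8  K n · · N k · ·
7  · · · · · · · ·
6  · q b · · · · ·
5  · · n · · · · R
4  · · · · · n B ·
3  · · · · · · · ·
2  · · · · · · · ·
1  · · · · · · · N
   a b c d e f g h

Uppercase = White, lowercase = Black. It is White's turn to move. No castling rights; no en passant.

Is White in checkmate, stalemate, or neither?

White to move; white king on a8.
In check: yes, from the black bishop on c6.
King squares — a7: attacked by Qb6; b7: attacked by Nc5; b8: attacked by Qb6.
Legal moves for White: none.
In check with no legal moves → checkmate.

checkmate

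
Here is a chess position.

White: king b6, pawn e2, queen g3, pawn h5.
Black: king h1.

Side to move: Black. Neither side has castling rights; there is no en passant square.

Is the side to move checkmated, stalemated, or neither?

stalemate

Black to move; black king on h1.
In check: no.
King squares — g1: attacked by Qg3; g2: attacked by Qg3; h2: attacked by Qg3.
Legal moves for Black: none.
Not in check and no legal moves → stalemate.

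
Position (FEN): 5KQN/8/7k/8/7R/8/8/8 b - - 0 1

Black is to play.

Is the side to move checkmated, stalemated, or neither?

Black to move; black king on h6.
In check: yes, from the white rook on h4.
King squares — g5: attacked by Qg8; h5: attacked by Rh4; g6: attacked by Qg8; g7: attacked by Kf8; h7: attacked by Rh4.
Legal moves for Black: none.
In check with no legal moves → checkmate.

checkmate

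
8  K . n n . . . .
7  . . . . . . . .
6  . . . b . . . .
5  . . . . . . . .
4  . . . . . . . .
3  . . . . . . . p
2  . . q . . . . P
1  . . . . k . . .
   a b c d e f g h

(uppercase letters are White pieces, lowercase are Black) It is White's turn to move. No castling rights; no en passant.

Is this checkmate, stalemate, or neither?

stalemate

White to move; white king on a8.
In check: no.
King squares — a7: attacked by Nc8; b7: attacked by Nd8; b8: attacked by Bd6.
Legal moves for White: none.
Not in check and no legal moves → stalemate.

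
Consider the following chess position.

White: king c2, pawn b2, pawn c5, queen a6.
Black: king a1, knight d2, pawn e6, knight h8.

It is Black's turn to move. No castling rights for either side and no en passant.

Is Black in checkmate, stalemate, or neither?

Black to move; black king on a1.
In check: yes, from the white queen on a6.
King squares — b1: attacked by Kc2; a2: attacked by Qa6; b2: attacked by Kc2.
Legal moves for Black: none.
In check with no legal moves → checkmate.

checkmate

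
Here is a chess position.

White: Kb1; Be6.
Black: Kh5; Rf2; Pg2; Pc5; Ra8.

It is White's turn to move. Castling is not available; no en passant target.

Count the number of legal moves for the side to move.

12

White to move; king on b1.
In check: no.
Legal moves: Bg8, Bc8, Bf7+, Bd7, Bf5, Bd5, Bg4+, Bc4, Bh3, Bb3, Ba2, Kc1.
Count: 12.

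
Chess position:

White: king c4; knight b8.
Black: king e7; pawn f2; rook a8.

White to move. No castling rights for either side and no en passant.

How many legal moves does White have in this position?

11

White to move; king on c4.
In check: no.
Legal moves: Nd7, Nc6+, Na6, Kd5, Kc5, Kb5, Kd4, Kb4, Kd3, Kc3, Kb3.
Count: 11.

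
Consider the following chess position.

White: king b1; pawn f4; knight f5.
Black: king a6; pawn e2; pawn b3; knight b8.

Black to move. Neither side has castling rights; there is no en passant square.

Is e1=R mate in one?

no

After e1=R: white king on b1; in check: yes, from the black rook on e1.
White has 1 legal reply: Kb2.
In check but a legal move exists → not checkmate.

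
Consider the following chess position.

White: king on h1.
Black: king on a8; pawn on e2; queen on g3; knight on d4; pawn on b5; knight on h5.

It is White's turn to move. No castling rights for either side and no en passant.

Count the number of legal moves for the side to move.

0

White to move; king on h1.
In check: no.
Legal moves: none.
Count: 0.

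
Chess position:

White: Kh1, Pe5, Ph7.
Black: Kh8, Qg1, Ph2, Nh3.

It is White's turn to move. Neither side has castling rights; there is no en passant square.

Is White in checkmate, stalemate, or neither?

White to move; white king on h1.
In check: yes, from the black queen on g1.
King squares — g1: attacked by Ph2; g2: attacked by Qg1; h2: attacked by Qg1.
Legal moves for White: none.
In check with no legal moves → checkmate.

checkmate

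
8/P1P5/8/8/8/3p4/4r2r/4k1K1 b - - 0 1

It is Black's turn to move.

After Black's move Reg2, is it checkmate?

yes

After Reg2: white king on g1; in check: yes, from the black rook on g2.
King squares — f1: attacked by Ke1; h1: attacked by Rh2; f2: attacked by Ke1; g2: attacked by Rh2; h2: attacked by Rg2.
White has no legal moves → checkmate.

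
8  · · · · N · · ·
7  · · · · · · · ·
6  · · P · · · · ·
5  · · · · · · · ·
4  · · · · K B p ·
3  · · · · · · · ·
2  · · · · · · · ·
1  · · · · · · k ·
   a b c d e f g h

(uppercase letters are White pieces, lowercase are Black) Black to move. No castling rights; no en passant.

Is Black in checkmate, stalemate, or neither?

neither

Black to move; black king on g1.
In check: no.
Legal moves for Black: Kg2, Kf2, Kh1, Kf1, g3.
Black has 5 legal moves and is not in check → neither.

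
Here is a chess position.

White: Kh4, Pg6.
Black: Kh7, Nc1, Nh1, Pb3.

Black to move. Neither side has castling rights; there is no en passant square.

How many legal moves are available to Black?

Black to move; king on h7.
In check: yes, from the white pawn on g6.
Legal moves: Kh8, Kg8, Kg7, Kh6, Kxg6.
Count: 5.

5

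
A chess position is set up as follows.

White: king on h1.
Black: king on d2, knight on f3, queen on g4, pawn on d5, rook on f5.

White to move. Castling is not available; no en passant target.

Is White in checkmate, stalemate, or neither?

stalemate

White to move; white king on h1.
In check: no.
King squares — g1: attacked by Nf3; g2: attacked by Qg4; h2: attacked by Nf3.
Legal moves for White: none.
Not in check and no legal moves → stalemate.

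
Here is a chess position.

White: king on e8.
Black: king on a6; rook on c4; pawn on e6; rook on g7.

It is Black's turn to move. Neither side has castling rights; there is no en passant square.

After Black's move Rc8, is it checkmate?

yes

After Rc8: white king on e8; in check: yes, from the black rook on c8.
King squares — d7: attacked by Rg7; e7: attacked by Rg7; f7: attacked by Rg7; d8: attacked by Rc8; f8: attacked by Rc8.
White has no legal moves → checkmate.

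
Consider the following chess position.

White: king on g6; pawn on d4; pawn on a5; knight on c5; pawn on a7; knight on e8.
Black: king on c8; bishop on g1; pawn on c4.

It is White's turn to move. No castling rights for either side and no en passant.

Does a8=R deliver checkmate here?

yes

After a8=R: black king on c8; in check: yes, from the white rook on a8.
King squares — b7: attacked by Nc5; c7: attacked by Ne8; d7: attacked by Nc5; b8: attacked by Ra8; d8: attacked by Ra8.
Black has no legal moves → checkmate.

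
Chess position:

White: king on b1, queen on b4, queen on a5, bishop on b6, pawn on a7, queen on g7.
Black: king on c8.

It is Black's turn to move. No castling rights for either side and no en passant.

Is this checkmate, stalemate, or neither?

Black to move; black king on c8.
In check: no.
King squares — b7: attacked by Qg7; c7: attacked by Bb6; d7: attacked by Qg7; b8: attacked by Pa7; d8: attacked by Bb6.
Legal moves for Black: none.
Not in check and no legal moves → stalemate.

stalemate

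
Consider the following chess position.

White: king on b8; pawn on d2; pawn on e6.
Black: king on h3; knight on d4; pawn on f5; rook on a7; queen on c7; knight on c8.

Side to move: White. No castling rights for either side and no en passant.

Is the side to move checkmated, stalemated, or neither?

checkmate

White to move; white king on b8.
In check: yes, from the black queen on c7.
King squares — a7: attacked by Qc7; b7: attacked by Ra7; c7: attacked by Ra7; a8: attacked by Ra7; c8: attacked by Qc7.
Legal moves for White: none.
In check with no legal moves → checkmate.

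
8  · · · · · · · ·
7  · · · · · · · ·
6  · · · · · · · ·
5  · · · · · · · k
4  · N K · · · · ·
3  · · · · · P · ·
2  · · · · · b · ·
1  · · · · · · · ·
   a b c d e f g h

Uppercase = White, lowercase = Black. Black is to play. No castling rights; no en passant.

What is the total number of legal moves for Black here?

13

Black to move; king on h5.
In check: no.
Legal moves: Kh6, Kg6, Kg5, Kh4, Ba7, Bb6, Bc5, Bh4, Bd4, Bg3, Be3, Bg1, Be1.
Count: 13.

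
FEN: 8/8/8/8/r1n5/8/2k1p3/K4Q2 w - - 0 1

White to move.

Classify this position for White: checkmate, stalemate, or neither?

checkmate

White to move; white king on a1.
In check: yes, from the black rook on a4.
King squares — b1: attacked by Kc2; a2: attacked by Ra4; b2: attacked by Kc2.
Legal moves for White: none.
In check with no legal moves → checkmate.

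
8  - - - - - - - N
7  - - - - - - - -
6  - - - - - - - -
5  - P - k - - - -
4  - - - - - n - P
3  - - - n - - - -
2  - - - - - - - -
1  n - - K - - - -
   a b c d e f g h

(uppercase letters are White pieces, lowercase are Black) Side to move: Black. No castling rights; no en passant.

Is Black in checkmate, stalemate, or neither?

neither

Black to move; black king on d5.
In check: no.
Legal moves for Black include: Ke6, Kd6, Ke5, Kc5, Ke4, Kd4, Kc4, Ng6, Ne6, Nh5, Nh3, Ng2, Ne2, Ne5, Nc5, Nb4, Nf2+, Nb2+, ... (list truncated; more exist).
Black has legal moves and is not in check → neither.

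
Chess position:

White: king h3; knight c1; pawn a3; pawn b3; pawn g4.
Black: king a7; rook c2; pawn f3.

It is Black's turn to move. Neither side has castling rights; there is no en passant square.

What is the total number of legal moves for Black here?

Black to move; king on a7.
In check: no.
Legal moves: Kb8, Ka8, Kb7, Kb6, Ka6, Rc8, Rc7, Rc6, Rc5, Rc4, Rc3, Rh2+, Rg2, Rf2, Re2, Rd2, Rb2, Ra2, Rxc1, f2.
Count: 20.

20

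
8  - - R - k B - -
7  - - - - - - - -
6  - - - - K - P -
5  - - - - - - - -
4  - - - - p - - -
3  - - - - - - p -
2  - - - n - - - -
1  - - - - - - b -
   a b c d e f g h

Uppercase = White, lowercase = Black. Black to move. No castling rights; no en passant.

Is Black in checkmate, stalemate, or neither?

Black to move; black king on e8.
In check: yes, from the white rook on c8.
King squares — d7: attacked by Ke6; e7: attacked by Ke6; f7: attacked by Ke6; d8: attacked by Rc8; f8: attacked by Rc8.
Legal moves for Black: none.
In check with no legal moves → checkmate.

checkmate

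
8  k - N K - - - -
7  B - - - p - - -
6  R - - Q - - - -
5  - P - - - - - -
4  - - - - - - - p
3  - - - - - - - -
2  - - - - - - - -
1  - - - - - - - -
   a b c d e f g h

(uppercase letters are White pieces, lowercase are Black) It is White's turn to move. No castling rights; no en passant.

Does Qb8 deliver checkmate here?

yes

After Qb8: black king on a8; in check: yes, from the white queen on b8.
King squares — a7: attacked by Ra6; b7: attacked by Qb8; b8: attacked by Ba7.
Black has no legal moves → checkmate.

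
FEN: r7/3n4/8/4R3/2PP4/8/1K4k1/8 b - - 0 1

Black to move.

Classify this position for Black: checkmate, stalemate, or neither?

Black to move; black king on g2.
In check: no.
Legal moves for Black include: Rh8, Rg8, Rf8, Re8, Rd8, Rc8, Rb8+, Ra7, Ra6, Ra5, Ra4, Ra3, Ra2+, Ra1, Nf8, Nb8, Nf6, Nb6, ... (list truncated; more exist).
Black has legal moves and is not in check → neither.

neither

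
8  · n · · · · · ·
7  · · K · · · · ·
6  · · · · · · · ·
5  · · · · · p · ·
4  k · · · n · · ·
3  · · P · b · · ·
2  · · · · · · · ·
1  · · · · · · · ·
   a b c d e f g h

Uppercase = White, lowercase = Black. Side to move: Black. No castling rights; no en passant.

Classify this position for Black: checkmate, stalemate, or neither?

neither

Black to move; black king on a4.
In check: no.
Legal moves for Black include: Nd7, Nc6, Na6+, Nf6, Nd6, Ng5, Nc5, Ng3, Nxc3, Nf2, Nd2, Kb5, Ka5, Kb3, Ka3, Ba7, Bh6, Bb6+, ... (list truncated; more exist).
Black has legal moves and is not in check → neither.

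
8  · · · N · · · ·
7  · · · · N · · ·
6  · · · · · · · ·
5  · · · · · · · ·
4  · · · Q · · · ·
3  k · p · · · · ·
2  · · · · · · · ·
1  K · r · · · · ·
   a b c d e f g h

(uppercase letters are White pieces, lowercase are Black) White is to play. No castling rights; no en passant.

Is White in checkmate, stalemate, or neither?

White to move; white king on a1.
In check: yes, from the black rook on c1.
King squares — b1: attacked by Rc1; a2: attacked by Ka3; b2: attacked by Ka3.
Legal moves for White: none.
In check with no legal moves → checkmate.

checkmate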